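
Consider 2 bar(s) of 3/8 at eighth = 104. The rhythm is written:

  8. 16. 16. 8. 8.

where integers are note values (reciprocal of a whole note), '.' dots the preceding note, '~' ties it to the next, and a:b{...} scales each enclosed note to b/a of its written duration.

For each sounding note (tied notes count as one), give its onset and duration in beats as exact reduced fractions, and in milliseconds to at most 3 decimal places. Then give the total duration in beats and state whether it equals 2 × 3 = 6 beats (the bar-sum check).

1) 0.0ms=0b +865.385ms=3/2b
2) 865.385ms=3/2b +432.692ms=3/4b
3) 1298.077ms=9/4b +432.692ms=3/4b
4) 1730.769ms=3b +865.385ms=3/2b
5) 2596.154ms=9/2b +865.385ms=3/2b
Σ=6b of 6 (104bpm 3/8) — PASS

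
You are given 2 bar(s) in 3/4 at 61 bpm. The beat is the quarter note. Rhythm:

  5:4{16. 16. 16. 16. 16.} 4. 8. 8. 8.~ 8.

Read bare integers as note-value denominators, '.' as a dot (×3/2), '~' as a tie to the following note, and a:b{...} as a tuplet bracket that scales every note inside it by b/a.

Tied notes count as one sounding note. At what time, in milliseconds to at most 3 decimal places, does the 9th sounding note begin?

note 9 onset = 9/2b = 4426.23ms

1. 0.0ms @ 0 + 295.082ms (3/10)
2. 295.082ms @ 3/10 + 295.082ms (3/10)
3. 590.164ms @ 3/5 + 295.082ms (3/10)
4. 885.246ms @ 9/10 + 295.082ms (3/10)
5. 1180.328ms @ 6/5 + 295.082ms (3/10)
6. 1475.41ms @ 3/2 + 1475.41ms (3/2)
7. 2950.82ms @ 3 + 737.705ms (3/4)
8. 3688.525ms @ 15/4 + 737.705ms (3/4)
9. 4426.23ms @ 9/2 + 1475.41ms (3/2)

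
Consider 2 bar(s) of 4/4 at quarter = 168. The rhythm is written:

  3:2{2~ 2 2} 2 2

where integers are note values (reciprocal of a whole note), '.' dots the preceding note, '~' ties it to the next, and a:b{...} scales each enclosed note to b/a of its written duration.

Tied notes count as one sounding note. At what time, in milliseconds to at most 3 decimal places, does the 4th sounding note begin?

1. 0.0ms @ 0 + 952.381ms (8/3)
2. 952.381ms @ 8/3 + 476.19ms (4/3)
3. 1428.571ms @ 4 + 714.286ms (2)
4. 2142.857ms @ 6 + 714.286ms (2)

note 4 onset = 6b = 2142.857ms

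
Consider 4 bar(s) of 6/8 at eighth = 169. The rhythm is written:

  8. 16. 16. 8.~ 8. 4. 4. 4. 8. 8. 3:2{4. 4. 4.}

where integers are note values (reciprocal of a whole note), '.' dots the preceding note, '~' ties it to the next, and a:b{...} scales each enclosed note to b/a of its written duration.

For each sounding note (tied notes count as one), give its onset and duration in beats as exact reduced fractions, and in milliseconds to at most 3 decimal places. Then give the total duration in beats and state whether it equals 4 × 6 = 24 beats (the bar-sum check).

1) 0.0ms=0b +532.544ms=3/2b
2) 532.544ms=3/2b +266.272ms=3/4b
3) 798.817ms=9/4b +266.272ms=3/4b
4) 1065.089ms=3b +1065.089ms=3b
5) 2130.178ms=6b +1065.089ms=3b
6) 3195.266ms=9b +1065.089ms=3b
7) 4260.355ms=12b +1065.089ms=3b
8) 5325.444ms=15b +532.544ms=3/2b
9) 5857.988ms=33/2b +532.544ms=3/2b
10) 6390.533ms=18b +710.059ms=2b
11) 7100.592ms=20b +710.059ms=2b
12) 7810.651ms=22b +710.059ms=2b
Σ=24b of 24 (169bpm 6/8) — PASS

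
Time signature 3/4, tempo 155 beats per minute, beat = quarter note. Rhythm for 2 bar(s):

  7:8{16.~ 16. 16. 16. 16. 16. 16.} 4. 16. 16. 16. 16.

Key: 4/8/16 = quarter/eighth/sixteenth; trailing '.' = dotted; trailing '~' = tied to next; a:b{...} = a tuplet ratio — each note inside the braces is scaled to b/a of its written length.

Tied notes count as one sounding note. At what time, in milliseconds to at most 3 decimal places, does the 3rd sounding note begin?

note 3 onset = 9/7b = 497.696ms

1. 0.0ms @ 0 + 331.797ms (6/7)
2. 331.797ms @ 6/7 + 165.899ms (3/7)
3. 497.696ms @ 9/7 + 165.899ms (3/7)
4. 663.594ms @ 12/7 + 165.899ms (3/7)
5. 829.493ms @ 15/7 + 165.899ms (3/7)
6. 995.392ms @ 18/7 + 165.899ms (3/7)
7. 1161.29ms @ 3 + 580.645ms (3/2)
8. 1741.935ms @ 9/2 + 145.161ms (3/8)
9. 1887.097ms @ 39/8 + 145.161ms (3/8)
10. 2032.258ms @ 21/4 + 145.161ms (3/8)
11. 2177.419ms @ 45/8 + 145.161ms (3/8)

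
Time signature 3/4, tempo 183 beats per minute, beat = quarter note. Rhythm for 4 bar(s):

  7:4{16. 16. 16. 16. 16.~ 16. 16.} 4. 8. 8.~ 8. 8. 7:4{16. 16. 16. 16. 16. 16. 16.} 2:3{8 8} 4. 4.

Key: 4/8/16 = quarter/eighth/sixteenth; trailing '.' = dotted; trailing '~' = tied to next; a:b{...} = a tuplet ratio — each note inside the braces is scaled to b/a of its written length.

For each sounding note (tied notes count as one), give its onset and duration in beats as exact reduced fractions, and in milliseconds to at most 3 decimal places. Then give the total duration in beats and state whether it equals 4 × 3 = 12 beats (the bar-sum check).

1) 0.0ms=0b +70.258ms=3/14b
2) 70.258ms=3/14b +70.258ms=3/14b
3) 140.515ms=3/7b +70.258ms=3/14b
4) 210.773ms=9/14b +70.258ms=3/14b
5) 281.03ms=6/7b +140.515ms=3/7b
6) 421.546ms=9/7b +70.258ms=3/14b
7) 491.803ms=3/2b +491.803ms=3/2b
8) 983.607ms=3b +245.902ms=3/4b
9) 1229.508ms=15/4b +491.803ms=3/2b
10) 1721.311ms=21/4b +245.902ms=3/4b
11) 1967.213ms=6b +70.258ms=3/14b
12) 2037.471ms=87/14b +70.258ms=3/14b
13) 2107.728ms=45/7b +70.258ms=3/14b
14) 2177.986ms=93/14b +70.258ms=3/14b
15) 2248.244ms=48/7b +70.258ms=3/14b
16) 2318.501ms=99/14b +70.258ms=3/14b
17) 2388.759ms=51/7b +70.258ms=3/14b
18) 2459.016ms=15/2b +245.902ms=3/4b
19) 2704.918ms=33/4b +245.902ms=3/4b
20) 2950.82ms=9b +491.803ms=3/2b
21) 3442.623ms=21/2b +491.803ms=3/2b
Σ=12b of 12 (183bpm 3/4) — PASS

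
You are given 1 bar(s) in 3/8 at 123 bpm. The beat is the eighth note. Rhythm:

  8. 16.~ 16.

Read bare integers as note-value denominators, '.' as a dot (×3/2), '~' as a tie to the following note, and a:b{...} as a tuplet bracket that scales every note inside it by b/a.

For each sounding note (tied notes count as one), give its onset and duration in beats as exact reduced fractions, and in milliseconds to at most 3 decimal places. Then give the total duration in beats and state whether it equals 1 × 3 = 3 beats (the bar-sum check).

1) 0.0ms=0b +731.707ms=3/2b
2) 731.707ms=3/2b +731.707ms=3/2b
Σ=3b of 3 (123bpm 3/8) — PASS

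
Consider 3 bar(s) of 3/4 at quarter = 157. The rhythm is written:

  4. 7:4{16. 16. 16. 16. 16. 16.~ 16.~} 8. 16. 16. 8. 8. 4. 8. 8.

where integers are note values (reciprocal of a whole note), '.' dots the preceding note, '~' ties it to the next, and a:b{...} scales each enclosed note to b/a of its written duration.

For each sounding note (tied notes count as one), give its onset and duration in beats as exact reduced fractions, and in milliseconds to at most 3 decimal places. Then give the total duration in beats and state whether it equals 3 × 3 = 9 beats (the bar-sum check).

1) 0.0ms=0b +573.248ms=3/2b
2) 573.248ms=3/2b +81.893ms=3/14b
3) 655.141ms=12/7b +81.893ms=3/14b
4) 737.034ms=27/14b +81.893ms=3/14b
5) 818.926ms=15/7b +81.893ms=3/14b
6) 900.819ms=33/14b +81.893ms=3/14b
7) 982.712ms=18/7b +450.409ms=33/28b
8) 1433.121ms=15/4b +143.312ms=3/8b
9) 1576.433ms=33/8b +143.312ms=3/8b
10) 1719.745ms=9/2b +286.624ms=3/4b
11) 2006.369ms=21/4b +286.624ms=3/4b
12) 2292.994ms=6b +573.248ms=3/2b
13) 2866.242ms=15/2b +286.624ms=3/4b
14) 3152.866ms=33/4b +286.624ms=3/4b
Σ=9b of 9 (157bpm 3/4) — PASS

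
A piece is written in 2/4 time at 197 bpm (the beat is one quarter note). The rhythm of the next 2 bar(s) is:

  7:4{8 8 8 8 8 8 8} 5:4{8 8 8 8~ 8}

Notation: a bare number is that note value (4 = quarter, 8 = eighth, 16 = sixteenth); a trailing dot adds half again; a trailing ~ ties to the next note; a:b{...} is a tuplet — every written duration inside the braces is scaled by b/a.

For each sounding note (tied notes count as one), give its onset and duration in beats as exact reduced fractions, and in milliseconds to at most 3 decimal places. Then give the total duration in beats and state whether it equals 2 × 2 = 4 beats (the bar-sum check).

1) 0.0ms=0b +87.02ms=2/7b
2) 87.02ms=2/7b +87.02ms=2/7b
3) 174.039ms=4/7b +87.02ms=2/7b
4) 261.059ms=6/7b +87.02ms=2/7b
5) 348.078ms=8/7b +87.02ms=2/7b
6) 435.098ms=10/7b +87.02ms=2/7b
7) 522.117ms=12/7b +87.02ms=2/7b
8) 609.137ms=2b +121.827ms=2/5b
9) 730.964ms=12/5b +121.827ms=2/5b
10) 852.792ms=14/5b +121.827ms=2/5b
11) 974.619ms=16/5b +243.655ms=4/5b
Σ=4b of 4 (197bpm 2/4) — PASS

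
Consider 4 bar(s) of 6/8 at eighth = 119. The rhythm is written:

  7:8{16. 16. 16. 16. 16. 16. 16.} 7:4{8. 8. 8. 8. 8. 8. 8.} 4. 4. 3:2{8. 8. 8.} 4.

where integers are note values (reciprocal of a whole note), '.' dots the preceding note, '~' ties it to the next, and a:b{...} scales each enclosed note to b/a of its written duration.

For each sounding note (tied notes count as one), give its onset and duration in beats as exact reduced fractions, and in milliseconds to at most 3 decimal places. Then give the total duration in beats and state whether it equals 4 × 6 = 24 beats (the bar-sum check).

1) 0.0ms=0b +432.173ms=6/7b
2) 432.173ms=6/7b +432.173ms=6/7b
3) 864.346ms=12/7b +432.173ms=6/7b
4) 1296.519ms=18/7b +432.173ms=6/7b
5) 1728.691ms=24/7b +432.173ms=6/7b
6) 2160.864ms=30/7b +432.173ms=6/7b
7) 2593.037ms=36/7b +432.173ms=6/7b
8) 3025.21ms=6b +432.173ms=6/7b
9) 3457.383ms=48/7b +432.173ms=6/7b
10) 3889.556ms=54/7b +432.173ms=6/7b
11) 4321.729ms=60/7b +432.173ms=6/7b
12) 4753.902ms=66/7b +432.173ms=6/7b
13) 5186.074ms=72/7b +432.173ms=6/7b
14) 5618.247ms=78/7b +432.173ms=6/7b
15) 6050.42ms=12b +1512.605ms=3b
16) 7563.025ms=15b +1512.605ms=3b
17) 9075.63ms=18b +504.202ms=1b
18) 9579.832ms=19b +504.202ms=1b
19) 10084.034ms=20b +504.202ms=1b
20) 10588.235ms=21b +1512.605ms=3b
Σ=24b of 24 (119bpm 6/8) — PASS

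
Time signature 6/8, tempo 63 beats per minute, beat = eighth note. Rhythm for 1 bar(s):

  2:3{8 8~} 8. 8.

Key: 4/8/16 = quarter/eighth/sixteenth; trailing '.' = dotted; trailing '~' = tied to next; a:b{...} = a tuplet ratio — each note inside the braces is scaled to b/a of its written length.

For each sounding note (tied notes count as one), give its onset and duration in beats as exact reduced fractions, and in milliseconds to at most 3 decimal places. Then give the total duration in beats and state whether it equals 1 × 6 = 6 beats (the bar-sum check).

1) 0.0ms=0b +1428.571ms=3/2b
2) 1428.571ms=3/2b +2857.143ms=3b
3) 4285.714ms=9/2b +1428.571ms=3/2b
Σ=6b of 6 (63bpm 6/8) — PASS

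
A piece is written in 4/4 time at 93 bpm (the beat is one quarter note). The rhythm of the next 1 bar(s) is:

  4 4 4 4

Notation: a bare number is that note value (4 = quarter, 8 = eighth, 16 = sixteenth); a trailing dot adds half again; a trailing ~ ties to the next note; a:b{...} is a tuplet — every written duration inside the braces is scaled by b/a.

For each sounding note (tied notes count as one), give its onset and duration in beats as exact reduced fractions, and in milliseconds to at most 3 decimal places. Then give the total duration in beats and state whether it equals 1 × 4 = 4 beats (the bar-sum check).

1) 0.0ms=0b +645.161ms=1b
2) 645.161ms=1b +645.161ms=1b
3) 1290.323ms=2b +645.161ms=1b
4) 1935.484ms=3b +645.161ms=1b
Σ=4b of 4 (93bpm 4/4) — PASS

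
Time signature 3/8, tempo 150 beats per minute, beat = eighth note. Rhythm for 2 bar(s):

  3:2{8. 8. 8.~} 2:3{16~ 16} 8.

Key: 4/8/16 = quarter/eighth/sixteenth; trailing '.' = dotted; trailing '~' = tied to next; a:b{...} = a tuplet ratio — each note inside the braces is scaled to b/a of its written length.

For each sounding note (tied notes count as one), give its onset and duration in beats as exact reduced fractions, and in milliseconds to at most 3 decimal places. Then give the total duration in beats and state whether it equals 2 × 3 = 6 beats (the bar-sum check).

1) 0.0ms=0b +400.0ms=1b
2) 400.0ms=1b +400.0ms=1b
3) 800.0ms=2b +1000.0ms=5/2b
4) 1800.0ms=9/2b +600.0ms=3/2b
Σ=6b of 6 (150bpm 3/8) — PASS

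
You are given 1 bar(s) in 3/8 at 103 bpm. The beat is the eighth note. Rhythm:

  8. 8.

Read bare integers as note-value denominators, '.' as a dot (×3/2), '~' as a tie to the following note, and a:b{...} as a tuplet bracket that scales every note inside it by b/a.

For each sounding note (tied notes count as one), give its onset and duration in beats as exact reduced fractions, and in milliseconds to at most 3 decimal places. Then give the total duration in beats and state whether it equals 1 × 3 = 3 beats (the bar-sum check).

1) 0.0ms=0b +873.786ms=3/2b
2) 873.786ms=3/2b +873.786ms=3/2b
Σ=3b of 3 (103bpm 3/8) — PASS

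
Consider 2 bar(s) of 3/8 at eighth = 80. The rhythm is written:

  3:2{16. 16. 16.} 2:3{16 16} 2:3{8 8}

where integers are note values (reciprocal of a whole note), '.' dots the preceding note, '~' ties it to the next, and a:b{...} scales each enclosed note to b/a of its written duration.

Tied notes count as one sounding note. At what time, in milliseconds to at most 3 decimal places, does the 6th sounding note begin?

note 6 onset = 3b = 2250.0ms

1. 0.0ms @ 0 + 375.0ms (1/2)
2. 375.0ms @ 1/2 + 375.0ms (1/2)
3. 750.0ms @ 1 + 375.0ms (1/2)
4. 1125.0ms @ 3/2 + 562.5ms (3/4)
5. 1687.5ms @ 9/4 + 562.5ms (3/4)
6. 2250.0ms @ 3 + 1125.0ms (3/2)
7. 3375.0ms @ 9/2 + 1125.0ms (3/2)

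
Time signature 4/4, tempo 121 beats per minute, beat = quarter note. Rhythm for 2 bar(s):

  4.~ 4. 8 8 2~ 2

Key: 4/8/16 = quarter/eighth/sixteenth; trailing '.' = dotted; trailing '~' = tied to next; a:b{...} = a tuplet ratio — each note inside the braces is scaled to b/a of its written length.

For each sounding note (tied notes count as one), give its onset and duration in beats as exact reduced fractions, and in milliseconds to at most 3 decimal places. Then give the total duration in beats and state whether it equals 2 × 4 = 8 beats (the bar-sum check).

1) 0.0ms=0b +1487.603ms=3b
2) 1487.603ms=3b +247.934ms=1/2b
3) 1735.537ms=7/2b +247.934ms=1/2b
4) 1983.471ms=4b +1983.471ms=4b
Σ=8b of 8 (121bpm 4/4) — PASS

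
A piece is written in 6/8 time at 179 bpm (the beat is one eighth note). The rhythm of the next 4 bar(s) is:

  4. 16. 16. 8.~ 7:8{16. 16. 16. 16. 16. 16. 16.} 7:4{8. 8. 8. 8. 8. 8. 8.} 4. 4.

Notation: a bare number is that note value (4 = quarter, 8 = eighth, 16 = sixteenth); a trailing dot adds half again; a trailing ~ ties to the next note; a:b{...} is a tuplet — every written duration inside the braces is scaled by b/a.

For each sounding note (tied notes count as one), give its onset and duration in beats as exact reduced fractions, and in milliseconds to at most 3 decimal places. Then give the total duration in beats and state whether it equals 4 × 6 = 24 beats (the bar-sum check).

1) 0.0ms=0b +1005.587ms=3b
2) 1005.587ms=3b +251.397ms=3/4b
3) 1256.983ms=15/4b +251.397ms=3/4b
4) 1508.38ms=9/2b +790.104ms=33/14b
5) 2298.484ms=48/7b +287.31ms=6/7b
6) 2585.794ms=54/7b +287.31ms=6/7b
7) 2873.105ms=60/7b +287.31ms=6/7b
8) 3160.415ms=66/7b +287.31ms=6/7b
9) 3447.725ms=72/7b +287.31ms=6/7b
10) 3735.036ms=78/7b +287.31ms=6/7b
11) 4022.346ms=12b +287.31ms=6/7b
12) 4309.657ms=90/7b +287.31ms=6/7b
13) 4596.967ms=96/7b +287.31ms=6/7b
14) 4884.278ms=102/7b +287.31ms=6/7b
15) 5171.588ms=108/7b +287.31ms=6/7b
16) 5458.899ms=114/7b +287.31ms=6/7b
17) 5746.209ms=120/7b +287.31ms=6/7b
18) 6033.52ms=18b +1005.587ms=3b
19) 7039.106ms=21b +1005.587ms=3b
Σ=24b of 24 (179bpm 6/8) — PASS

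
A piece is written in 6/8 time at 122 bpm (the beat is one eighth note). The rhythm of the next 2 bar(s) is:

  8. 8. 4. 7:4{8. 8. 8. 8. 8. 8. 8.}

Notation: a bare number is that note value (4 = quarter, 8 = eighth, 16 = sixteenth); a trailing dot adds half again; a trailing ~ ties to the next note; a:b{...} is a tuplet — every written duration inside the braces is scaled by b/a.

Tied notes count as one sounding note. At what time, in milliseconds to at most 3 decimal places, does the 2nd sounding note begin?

1. 0.0ms @ 0 + 737.705ms (3/2)
2. 737.705ms @ 3/2 + 737.705ms (3/2)
3. 1475.41ms @ 3 + 1475.41ms (3)
4. 2950.82ms @ 6 + 421.546ms (6/7)
5. 3372.365ms @ 48/7 + 421.546ms (6/7)
6. 3793.911ms @ 54/7 + 421.546ms (6/7)
7. 4215.457ms @ 60/7 + 421.546ms (6/7)
8. 4637.002ms @ 66/7 + 421.546ms (6/7)
9. 5058.548ms @ 72/7 + 421.546ms (6/7)
10. 5480.094ms @ 78/7 + 421.546ms (6/7)

note 2 onset = 3/2b = 737.705ms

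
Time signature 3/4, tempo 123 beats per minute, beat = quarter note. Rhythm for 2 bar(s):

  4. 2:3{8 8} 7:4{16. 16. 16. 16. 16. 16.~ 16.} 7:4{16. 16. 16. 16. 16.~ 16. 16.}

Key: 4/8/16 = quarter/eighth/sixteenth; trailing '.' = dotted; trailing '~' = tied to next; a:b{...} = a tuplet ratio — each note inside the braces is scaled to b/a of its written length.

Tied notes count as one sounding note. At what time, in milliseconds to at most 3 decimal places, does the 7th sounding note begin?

1. 0.0ms @ 0 + 731.707ms (3/2)
2. 731.707ms @ 3/2 + 365.854ms (3/4)
3. 1097.561ms @ 9/4 + 365.854ms (3/4)
4. 1463.415ms @ 3 + 104.53ms (3/14)
5. 1567.944ms @ 45/14 + 104.53ms (3/14)
6. 1672.474ms @ 24/7 + 104.53ms (3/14)
7. 1777.003ms @ 51/14 + 104.53ms (3/14)
8. 1881.533ms @ 27/7 + 104.53ms (3/14)
9. 1986.063ms @ 57/14 + 209.059ms (3/7)
10. 2195.122ms @ 9/2 + 104.53ms (3/14)
11. 2299.652ms @ 33/7 + 104.53ms (3/14)
12. 2404.181ms @ 69/14 + 104.53ms (3/14)
13. 2508.711ms @ 36/7 + 104.53ms (3/14)
14. 2613.24ms @ 75/14 + 209.059ms (3/7)
15. 2822.3ms @ 81/14 + 104.53ms (3/14)

note 7 onset = 51/14b = 1777.003ms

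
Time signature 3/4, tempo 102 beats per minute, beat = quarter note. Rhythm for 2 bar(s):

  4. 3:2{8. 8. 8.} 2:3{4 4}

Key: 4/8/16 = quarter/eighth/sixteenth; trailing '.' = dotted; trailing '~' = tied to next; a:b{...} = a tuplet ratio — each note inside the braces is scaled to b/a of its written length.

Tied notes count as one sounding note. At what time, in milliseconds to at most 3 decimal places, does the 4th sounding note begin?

1. 0.0ms @ 0 + 882.353ms (3/2)
2. 882.353ms @ 3/2 + 294.118ms (1/2)
3. 1176.471ms @ 2 + 294.118ms (1/2)
4. 1470.588ms @ 5/2 + 294.118ms (1/2)
5. 1764.706ms @ 3 + 882.353ms (3/2)
6. 2647.059ms @ 9/2 + 882.353ms (3/2)

note 4 onset = 5/2b = 1470.588ms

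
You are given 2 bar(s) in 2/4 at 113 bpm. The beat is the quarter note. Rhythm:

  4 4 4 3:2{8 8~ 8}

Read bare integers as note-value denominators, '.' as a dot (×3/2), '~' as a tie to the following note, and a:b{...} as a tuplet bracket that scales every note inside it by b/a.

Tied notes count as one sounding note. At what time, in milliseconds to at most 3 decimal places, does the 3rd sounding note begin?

note 3 onset = 2b = 1061.947ms

1. 0.0ms @ 0 + 530.973ms (1)
2. 530.973ms @ 1 + 530.973ms (1)
3. 1061.947ms @ 2 + 530.973ms (1)
4. 1592.92ms @ 3 + 176.991ms (1/3)
5. 1769.912ms @ 10/3 + 353.982ms (2/3)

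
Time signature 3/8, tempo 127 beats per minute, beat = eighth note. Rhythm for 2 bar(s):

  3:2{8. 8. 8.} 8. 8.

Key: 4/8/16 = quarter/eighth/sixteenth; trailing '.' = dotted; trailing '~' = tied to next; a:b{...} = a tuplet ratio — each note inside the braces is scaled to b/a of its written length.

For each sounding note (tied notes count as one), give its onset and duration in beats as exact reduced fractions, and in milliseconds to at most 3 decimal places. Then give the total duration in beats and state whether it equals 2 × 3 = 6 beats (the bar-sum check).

1) 0.0ms=0b +472.441ms=1b
2) 472.441ms=1b +472.441ms=1b
3) 944.882ms=2b +472.441ms=1b
4) 1417.323ms=3b +708.661ms=3/2b
5) 2125.984ms=9/2b +708.661ms=3/2b
Σ=6b of 6 (127bpm 3/8) — PASS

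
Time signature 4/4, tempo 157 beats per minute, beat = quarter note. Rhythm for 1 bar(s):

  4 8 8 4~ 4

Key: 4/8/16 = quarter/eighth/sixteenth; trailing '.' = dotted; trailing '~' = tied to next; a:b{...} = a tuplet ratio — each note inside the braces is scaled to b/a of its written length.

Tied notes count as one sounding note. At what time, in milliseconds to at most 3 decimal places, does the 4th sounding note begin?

1. 0.0ms @ 0 + 382.166ms (1)
2. 382.166ms @ 1 + 191.083ms (1/2)
3. 573.248ms @ 3/2 + 191.083ms (1/2)
4. 764.331ms @ 2 + 764.331ms (2)

note 4 onset = 2b = 764.331ms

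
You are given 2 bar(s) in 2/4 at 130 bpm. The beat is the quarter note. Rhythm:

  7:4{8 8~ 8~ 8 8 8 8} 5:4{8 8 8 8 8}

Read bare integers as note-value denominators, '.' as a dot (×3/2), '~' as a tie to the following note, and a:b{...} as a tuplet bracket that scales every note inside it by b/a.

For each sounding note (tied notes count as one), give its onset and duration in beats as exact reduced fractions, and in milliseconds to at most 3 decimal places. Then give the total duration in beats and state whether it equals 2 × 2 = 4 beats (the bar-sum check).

1) 0.0ms=0b +131.868ms=2/7b
2) 131.868ms=2/7b +395.604ms=6/7b
3) 527.473ms=8/7b +131.868ms=2/7b
4) 659.341ms=10/7b +131.868ms=2/7b
5) 791.209ms=12/7b +131.868ms=2/7b
6) 923.077ms=2b +184.615ms=2/5b
7) 1107.692ms=12/5b +184.615ms=2/5b
8) 1292.308ms=14/5b +184.615ms=2/5b
9) 1476.923ms=16/5b +184.615ms=2/5b
10) 1661.538ms=18/5b +184.615ms=2/5b
Σ=4b of 4 (130bpm 2/4) — PASS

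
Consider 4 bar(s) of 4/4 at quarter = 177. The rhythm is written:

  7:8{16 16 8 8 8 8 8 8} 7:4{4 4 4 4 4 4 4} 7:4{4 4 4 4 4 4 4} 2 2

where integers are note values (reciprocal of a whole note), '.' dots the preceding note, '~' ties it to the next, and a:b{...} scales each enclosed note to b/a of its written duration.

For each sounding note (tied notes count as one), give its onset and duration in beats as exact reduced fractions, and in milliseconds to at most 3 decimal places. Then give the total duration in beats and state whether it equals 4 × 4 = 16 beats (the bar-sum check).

1) 0.0ms=0b +96.852ms=2/7b
2) 96.852ms=2/7b +96.852ms=2/7b
3) 193.705ms=4/7b +193.705ms=4/7b
4) 387.409ms=8/7b +193.705ms=4/7b
5) 581.114ms=12/7b +193.705ms=4/7b
6) 774.818ms=16/7b +193.705ms=4/7b
7) 968.523ms=20/7b +193.705ms=4/7b
8) 1162.228ms=24/7b +193.705ms=4/7b
9) 1355.932ms=4b +193.705ms=4/7b
10) 1549.637ms=32/7b +193.705ms=4/7b
11) 1743.341ms=36/7b +193.705ms=4/7b
12) 1937.046ms=40/7b +193.705ms=4/7b
13) 2130.751ms=44/7b +193.705ms=4/7b
14) 2324.455ms=48/7b +193.705ms=4/7b
15) 2518.16ms=52/7b +193.705ms=4/7b
16) 2711.864ms=8b +193.705ms=4/7b
17) 2905.569ms=60/7b +193.705ms=4/7b
18) 3099.274ms=64/7b +193.705ms=4/7b
19) 3292.978ms=68/7b +193.705ms=4/7b
20) 3486.683ms=72/7b +193.705ms=4/7b
21) 3680.387ms=76/7b +193.705ms=4/7b
22) 3874.092ms=80/7b +193.705ms=4/7b
23) 4067.797ms=12b +677.966ms=2b
24) 4745.763ms=14b +677.966ms=2b
Σ=16b of 16 (177bpm 4/4) — PASS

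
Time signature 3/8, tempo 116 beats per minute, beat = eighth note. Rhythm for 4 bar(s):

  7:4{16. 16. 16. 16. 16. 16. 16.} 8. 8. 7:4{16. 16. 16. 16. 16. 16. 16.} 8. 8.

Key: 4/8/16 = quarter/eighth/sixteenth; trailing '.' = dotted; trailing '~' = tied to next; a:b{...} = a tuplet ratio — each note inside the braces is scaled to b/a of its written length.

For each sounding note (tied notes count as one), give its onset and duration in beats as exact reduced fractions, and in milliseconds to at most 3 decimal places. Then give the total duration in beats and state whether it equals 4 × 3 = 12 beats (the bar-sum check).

1) 0.0ms=0b +221.675ms=3/7b
2) 221.675ms=3/7b +221.675ms=3/7b
3) 443.35ms=6/7b +221.675ms=3/7b
4) 665.025ms=9/7b +221.675ms=3/7b
5) 886.7ms=12/7b +221.675ms=3/7b
6) 1108.374ms=15/7b +221.675ms=3/7b
7) 1330.049ms=18/7b +221.675ms=3/7b
8) 1551.724ms=3b +775.862ms=3/2b
9) 2327.586ms=9/2b +775.862ms=3/2b
10) 3103.448ms=6b +221.675ms=3/7b
11) 3325.123ms=45/7b +221.675ms=3/7b
12) 3546.798ms=48/7b +221.675ms=3/7b
13) 3768.473ms=51/7b +221.675ms=3/7b
14) 3990.148ms=54/7b +221.675ms=3/7b
15) 4211.823ms=57/7b +221.675ms=3/7b
16) 4433.498ms=60/7b +221.675ms=3/7b
17) 4655.172ms=9b +775.862ms=3/2b
18) 5431.034ms=21/2b +775.862ms=3/2b
Σ=12b of 12 (116bpm 3/8) — PASS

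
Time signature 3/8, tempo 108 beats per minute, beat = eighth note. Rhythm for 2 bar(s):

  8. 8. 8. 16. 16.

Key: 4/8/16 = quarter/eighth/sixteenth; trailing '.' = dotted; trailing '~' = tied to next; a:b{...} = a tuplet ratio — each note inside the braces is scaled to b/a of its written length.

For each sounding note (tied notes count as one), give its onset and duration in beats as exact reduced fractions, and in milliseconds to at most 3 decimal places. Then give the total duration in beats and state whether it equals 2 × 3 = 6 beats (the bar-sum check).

1) 0.0ms=0b +833.333ms=3/2b
2) 833.333ms=3/2b +833.333ms=3/2b
3) 1666.667ms=3b +833.333ms=3/2b
4) 2500.0ms=9/2b +416.667ms=3/4b
5) 2916.667ms=21/4b +416.667ms=3/4b
Σ=6b of 6 (108bpm 3/8) — PASS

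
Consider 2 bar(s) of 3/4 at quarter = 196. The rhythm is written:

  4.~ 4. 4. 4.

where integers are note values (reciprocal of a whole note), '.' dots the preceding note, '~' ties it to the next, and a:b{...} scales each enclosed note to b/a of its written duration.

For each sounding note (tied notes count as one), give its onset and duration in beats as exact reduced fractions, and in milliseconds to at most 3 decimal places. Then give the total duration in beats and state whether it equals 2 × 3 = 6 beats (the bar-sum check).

1) 0.0ms=0b +918.367ms=3b
2) 918.367ms=3b +459.184ms=3/2b
3) 1377.551ms=9/2b +459.184ms=3/2b
Σ=6b of 6 (196bpm 3/4) — PASS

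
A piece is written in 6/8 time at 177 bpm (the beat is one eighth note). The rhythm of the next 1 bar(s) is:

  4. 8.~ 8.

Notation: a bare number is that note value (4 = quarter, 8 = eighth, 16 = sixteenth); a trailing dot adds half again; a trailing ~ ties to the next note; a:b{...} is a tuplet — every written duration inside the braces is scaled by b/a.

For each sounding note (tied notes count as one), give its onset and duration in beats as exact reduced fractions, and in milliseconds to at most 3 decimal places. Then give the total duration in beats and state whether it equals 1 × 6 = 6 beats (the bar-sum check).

1) 0.0ms=0b +1016.949ms=3b
2) 1016.949ms=3b +1016.949ms=3b
Σ=6b of 6 (177bpm 6/8) — PASS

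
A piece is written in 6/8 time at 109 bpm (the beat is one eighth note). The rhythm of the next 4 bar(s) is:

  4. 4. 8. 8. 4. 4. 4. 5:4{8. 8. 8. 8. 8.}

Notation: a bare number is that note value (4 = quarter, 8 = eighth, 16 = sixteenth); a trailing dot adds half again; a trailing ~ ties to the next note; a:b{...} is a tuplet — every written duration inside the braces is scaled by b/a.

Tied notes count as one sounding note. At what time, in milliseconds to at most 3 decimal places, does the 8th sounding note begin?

1. 0.0ms @ 0 + 1651.376ms (3)
2. 1651.376ms @ 3 + 1651.376ms (3)
3. 3302.752ms @ 6 + 825.688ms (3/2)
4. 4128.44ms @ 15/2 + 825.688ms (3/2)
5. 4954.128ms @ 9 + 1651.376ms (3)
6. 6605.505ms @ 12 + 1651.376ms (3)
7. 8256.881ms @ 15 + 1651.376ms (3)
8. 9908.257ms @ 18 + 660.55ms (6/5)
9. 10568.807ms @ 96/5 + 660.55ms (6/5)
10. 11229.358ms @ 102/5 + 660.55ms (6/5)
11. 11889.908ms @ 108/5 + 660.55ms (6/5)
12. 12550.459ms @ 114/5 + 660.55ms (6/5)

note 8 onset = 18b = 9908.257ms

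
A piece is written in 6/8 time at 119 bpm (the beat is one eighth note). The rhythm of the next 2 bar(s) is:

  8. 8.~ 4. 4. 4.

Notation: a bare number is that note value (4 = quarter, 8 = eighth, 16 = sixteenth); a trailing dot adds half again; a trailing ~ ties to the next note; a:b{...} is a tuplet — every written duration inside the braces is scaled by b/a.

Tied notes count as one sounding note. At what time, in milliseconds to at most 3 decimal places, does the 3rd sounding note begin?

1. 0.0ms @ 0 + 756.303ms (3/2)
2. 756.303ms @ 3/2 + 2268.908ms (9/2)
3. 3025.21ms @ 6 + 1512.605ms (3)
4. 4537.815ms @ 9 + 1512.605ms (3)

note 3 onset = 6b = 3025.21ms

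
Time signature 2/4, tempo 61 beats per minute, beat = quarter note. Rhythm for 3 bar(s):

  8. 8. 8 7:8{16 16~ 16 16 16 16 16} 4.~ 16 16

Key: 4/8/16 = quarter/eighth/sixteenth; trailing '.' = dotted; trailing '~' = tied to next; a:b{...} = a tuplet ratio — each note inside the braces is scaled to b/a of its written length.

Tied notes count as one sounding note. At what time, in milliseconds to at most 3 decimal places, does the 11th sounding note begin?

note 11 onset = 23/4b = 5655.738ms

1. 0.0ms @ 0 + 737.705ms (3/4)
2. 737.705ms @ 3/4 + 737.705ms (3/4)
3. 1475.41ms @ 3/2 + 491.803ms (1/2)
4. 1967.213ms @ 2 + 281.03ms (2/7)
5. 2248.244ms @ 16/7 + 562.061ms (4/7)
6. 2810.304ms @ 20/7 + 281.03ms (2/7)
7. 3091.335ms @ 22/7 + 281.03ms (2/7)
8. 3372.365ms @ 24/7 + 281.03ms (2/7)
9. 3653.396ms @ 26/7 + 281.03ms (2/7)
10. 3934.426ms @ 4 + 1721.311ms (7/4)
11. 5655.738ms @ 23/4 + 245.902ms (1/4)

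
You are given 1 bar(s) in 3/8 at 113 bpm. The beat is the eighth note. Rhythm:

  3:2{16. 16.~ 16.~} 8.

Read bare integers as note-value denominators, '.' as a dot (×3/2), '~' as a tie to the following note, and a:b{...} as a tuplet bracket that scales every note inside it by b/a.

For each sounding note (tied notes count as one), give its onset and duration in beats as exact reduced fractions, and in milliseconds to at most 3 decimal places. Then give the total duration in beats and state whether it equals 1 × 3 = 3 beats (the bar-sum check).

1) 0.0ms=0b +265.487ms=1/2b
2) 265.487ms=1/2b +1327.434ms=5/2b
Σ=3b of 3 (113bpm 3/8) — PASS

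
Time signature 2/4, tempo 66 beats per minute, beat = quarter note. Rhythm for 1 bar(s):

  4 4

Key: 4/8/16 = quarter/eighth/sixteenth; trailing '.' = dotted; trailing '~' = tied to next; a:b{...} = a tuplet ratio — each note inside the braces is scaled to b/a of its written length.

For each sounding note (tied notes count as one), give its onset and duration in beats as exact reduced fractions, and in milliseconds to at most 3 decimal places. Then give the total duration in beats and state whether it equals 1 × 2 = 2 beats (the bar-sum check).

1) 0.0ms=0b +909.091ms=1b
2) 909.091ms=1b +909.091ms=1b
Σ=2b of 2 (66bpm 2/4) — PASS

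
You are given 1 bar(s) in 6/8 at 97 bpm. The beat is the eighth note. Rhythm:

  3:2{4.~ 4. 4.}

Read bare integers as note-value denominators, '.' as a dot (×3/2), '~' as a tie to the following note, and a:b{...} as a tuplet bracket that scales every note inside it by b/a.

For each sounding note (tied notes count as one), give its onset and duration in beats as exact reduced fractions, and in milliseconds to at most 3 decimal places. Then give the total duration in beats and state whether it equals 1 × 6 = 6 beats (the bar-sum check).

1) 0.0ms=0b +2474.227ms=4b
2) 2474.227ms=4b +1237.113ms=2b
Σ=6b of 6 (97bpm 6/8) — PASS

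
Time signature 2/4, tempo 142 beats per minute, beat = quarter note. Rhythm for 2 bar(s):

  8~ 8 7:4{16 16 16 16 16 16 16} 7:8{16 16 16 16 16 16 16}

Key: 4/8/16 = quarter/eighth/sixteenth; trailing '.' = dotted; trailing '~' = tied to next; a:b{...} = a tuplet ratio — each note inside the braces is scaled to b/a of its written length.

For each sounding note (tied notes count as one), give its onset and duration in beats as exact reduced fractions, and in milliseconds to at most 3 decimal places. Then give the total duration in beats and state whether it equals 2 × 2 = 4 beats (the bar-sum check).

1) 0.0ms=0b +422.535ms=1b
2) 422.535ms=1b +60.362ms=1/7b
3) 482.897ms=8/7b +60.362ms=1/7b
4) 543.26ms=9/7b +60.362ms=1/7b
5) 603.622ms=10/7b +60.362ms=1/7b
6) 663.984ms=11/7b +60.362ms=1/7b
7) 724.346ms=12/7b +60.362ms=1/7b
8) 784.708ms=13/7b +60.362ms=1/7b
9) 845.07ms=2b +120.724ms=2/7b
10) 965.795ms=16/7b +120.724ms=2/7b
11) 1086.519ms=18/7b +120.724ms=2/7b
12) 1207.243ms=20/7b +120.724ms=2/7b
13) 1327.968ms=22/7b +120.724ms=2/7b
14) 1448.692ms=24/7b +120.724ms=2/7b
15) 1569.416ms=26/7b +120.724ms=2/7b
Σ=4b of 4 (142bpm 2/4) — PASS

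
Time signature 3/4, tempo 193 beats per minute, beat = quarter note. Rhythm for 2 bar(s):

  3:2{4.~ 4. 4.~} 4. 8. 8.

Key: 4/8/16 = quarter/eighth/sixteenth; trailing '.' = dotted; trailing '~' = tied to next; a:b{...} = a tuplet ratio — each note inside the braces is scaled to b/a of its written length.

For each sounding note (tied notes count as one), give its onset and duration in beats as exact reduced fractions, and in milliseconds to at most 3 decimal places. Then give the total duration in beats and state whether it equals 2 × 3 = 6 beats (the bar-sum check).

1) 0.0ms=0b +621.762ms=2b
2) 621.762ms=2b +777.202ms=5/2b
3) 1398.964ms=9/2b +233.161ms=3/4b
4) 1632.124ms=21/4b +233.161ms=3/4b
Σ=6b of 6 (193bpm 3/4) — PASS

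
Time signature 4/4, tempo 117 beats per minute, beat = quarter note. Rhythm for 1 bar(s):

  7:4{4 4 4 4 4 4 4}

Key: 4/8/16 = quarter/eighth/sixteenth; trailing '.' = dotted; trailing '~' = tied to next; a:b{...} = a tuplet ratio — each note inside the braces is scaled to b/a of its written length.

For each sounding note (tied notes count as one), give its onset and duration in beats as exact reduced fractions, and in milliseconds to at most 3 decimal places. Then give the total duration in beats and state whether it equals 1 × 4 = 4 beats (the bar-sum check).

1) 0.0ms=0b +293.04ms=4/7b
2) 293.04ms=4/7b +293.04ms=4/7b
3) 586.081ms=8/7b +293.04ms=4/7b
4) 879.121ms=12/7b +293.04ms=4/7b
5) 1172.161ms=16/7b +293.04ms=4/7b
6) 1465.201ms=20/7b +293.04ms=4/7b
7) 1758.242ms=24/7b +293.04ms=4/7b
Σ=4b of 4 (117bpm 4/4) — PASS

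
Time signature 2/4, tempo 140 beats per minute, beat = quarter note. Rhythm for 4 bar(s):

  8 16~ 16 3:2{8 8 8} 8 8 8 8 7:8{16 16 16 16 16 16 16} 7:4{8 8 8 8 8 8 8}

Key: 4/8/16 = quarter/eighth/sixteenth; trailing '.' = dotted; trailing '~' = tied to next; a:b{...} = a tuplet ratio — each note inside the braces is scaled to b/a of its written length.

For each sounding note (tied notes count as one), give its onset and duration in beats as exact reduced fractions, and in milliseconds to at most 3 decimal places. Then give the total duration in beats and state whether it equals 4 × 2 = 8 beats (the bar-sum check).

1) 0.0ms=0b +214.286ms=1/2b
2) 214.286ms=1/2b +214.286ms=1/2b
3) 428.571ms=1b +142.857ms=1/3b
4) 571.429ms=4/3b +142.857ms=1/3b
5) 714.286ms=5/3b +142.857ms=1/3b
6) 857.143ms=2b +214.286ms=1/2b
7) 1071.429ms=5/2b +214.286ms=1/2b
8) 1285.714ms=3b +214.286ms=1/2b
9) 1500.0ms=7/2b +214.286ms=1/2b
10) 1714.286ms=4b +122.449ms=2/7b
11) 1836.735ms=30/7b +122.449ms=2/7b
12) 1959.184ms=32/7b +122.449ms=2/7b
13) 2081.633ms=34/7b +122.449ms=2/7b
14) 2204.082ms=36/7b +122.449ms=2/7b
15) 2326.531ms=38/7b +122.449ms=2/7b
16) 2448.98ms=40/7b +122.449ms=2/7b
17) 2571.429ms=6b +122.449ms=2/7b
18) 2693.878ms=44/7b +122.449ms=2/7b
19) 2816.327ms=46/7b +122.449ms=2/7b
20) 2938.776ms=48/7b +122.449ms=2/7b
21) 3061.224ms=50/7b +122.449ms=2/7b
22) 3183.673ms=52/7b +122.449ms=2/7b
23) 3306.122ms=54/7b +122.449ms=2/7b
Σ=8b of 8 (140bpm 2/4) — PASS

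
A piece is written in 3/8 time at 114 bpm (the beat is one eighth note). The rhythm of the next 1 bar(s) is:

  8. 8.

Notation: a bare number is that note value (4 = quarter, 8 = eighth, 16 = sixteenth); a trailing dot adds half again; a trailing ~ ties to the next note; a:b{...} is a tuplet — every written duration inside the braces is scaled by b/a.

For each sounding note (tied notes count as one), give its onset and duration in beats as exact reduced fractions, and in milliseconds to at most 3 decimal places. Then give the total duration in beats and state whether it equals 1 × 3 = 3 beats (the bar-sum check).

1) 0.0ms=0b +789.474ms=3/2b
2) 789.474ms=3/2b +789.474ms=3/2b
Σ=3b of 3 (114bpm 3/8) — PASS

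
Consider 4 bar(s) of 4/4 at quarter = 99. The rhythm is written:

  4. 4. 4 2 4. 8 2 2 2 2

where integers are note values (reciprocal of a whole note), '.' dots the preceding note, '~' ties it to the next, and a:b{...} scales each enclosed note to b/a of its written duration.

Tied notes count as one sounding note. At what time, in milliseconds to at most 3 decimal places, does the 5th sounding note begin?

1. 0.0ms @ 0 + 909.091ms (3/2)
2. 909.091ms @ 3/2 + 909.091ms (3/2)
3. 1818.182ms @ 3 + 606.061ms (1)
4. 2424.242ms @ 4 + 1212.121ms (2)
5. 3636.364ms @ 6 + 909.091ms (3/2)
6. 4545.455ms @ 15/2 + 303.03ms (1/2)
7. 4848.485ms @ 8 + 1212.121ms (2)
8. 6060.606ms @ 10 + 1212.121ms (2)
9. 7272.727ms @ 12 + 1212.121ms (2)
10. 8484.848ms @ 14 + 1212.121ms (2)

note 5 onset = 6b = 3636.364ms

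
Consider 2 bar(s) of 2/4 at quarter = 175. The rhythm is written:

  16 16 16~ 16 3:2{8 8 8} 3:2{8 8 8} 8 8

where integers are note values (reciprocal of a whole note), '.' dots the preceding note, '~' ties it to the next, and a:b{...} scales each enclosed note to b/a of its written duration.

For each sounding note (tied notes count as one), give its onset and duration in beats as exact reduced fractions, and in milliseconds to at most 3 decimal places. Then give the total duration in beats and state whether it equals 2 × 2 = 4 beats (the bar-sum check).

1) 0.0ms=0b +85.714ms=1/4b
2) 85.714ms=1/4b +85.714ms=1/4b
3) 171.429ms=1/2b +171.429ms=1/2b
4) 342.857ms=1b +114.286ms=1/3b
5) 457.143ms=4/3b +114.286ms=1/3b
6) 571.429ms=5/3b +114.286ms=1/3b
7) 685.714ms=2b +114.286ms=1/3b
8) 800.0ms=7/3b +114.286ms=1/3b
9) 914.286ms=8/3b +114.286ms=1/3b
10) 1028.571ms=3b +171.429ms=1/2b
11) 1200.0ms=7/2b +171.429ms=1/2b
Σ=4b of 4 (175bpm 2/4) — PASS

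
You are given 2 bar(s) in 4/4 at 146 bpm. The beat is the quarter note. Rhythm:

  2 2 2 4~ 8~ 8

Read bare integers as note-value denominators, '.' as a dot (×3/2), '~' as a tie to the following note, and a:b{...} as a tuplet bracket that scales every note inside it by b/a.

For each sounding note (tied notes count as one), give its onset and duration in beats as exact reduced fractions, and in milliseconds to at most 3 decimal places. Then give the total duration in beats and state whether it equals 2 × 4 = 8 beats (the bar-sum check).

1) 0.0ms=0b +821.918ms=2b
2) 821.918ms=2b +821.918ms=2b
3) 1643.836ms=4b +821.918ms=2b
4) 2465.753ms=6b +821.918ms=2b
Σ=8b of 8 (146bpm 4/4) — PASS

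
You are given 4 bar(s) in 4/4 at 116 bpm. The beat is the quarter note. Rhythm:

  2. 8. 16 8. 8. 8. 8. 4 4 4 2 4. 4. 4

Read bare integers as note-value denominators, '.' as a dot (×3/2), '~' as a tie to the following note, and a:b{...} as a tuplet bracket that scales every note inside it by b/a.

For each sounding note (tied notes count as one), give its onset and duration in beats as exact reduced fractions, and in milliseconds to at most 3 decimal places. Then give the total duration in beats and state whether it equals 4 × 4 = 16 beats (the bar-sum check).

1) 0.0ms=0b +1551.724ms=3b
2) 1551.724ms=3b +387.931ms=3/4b
3) 1939.655ms=15/4b +129.31ms=1/4b
4) 2068.966ms=4b +387.931ms=3/4b
5) 2456.897ms=19/4b +387.931ms=3/4b
6) 2844.828ms=11/2b +387.931ms=3/4b
7) 3232.759ms=25/4b +387.931ms=3/4b
8) 3620.69ms=7b +517.241ms=1b
9) 4137.931ms=8b +517.241ms=1b
10) 4655.172ms=9b +517.241ms=1b
11) 5172.414ms=10b +1034.483ms=2b
12) 6206.897ms=12b +775.862ms=3/2b
13) 6982.759ms=27/2b +775.862ms=3/2b
14) 7758.621ms=15b +517.241ms=1b
Σ=16b of 16 (116bpm 4/4) — PASS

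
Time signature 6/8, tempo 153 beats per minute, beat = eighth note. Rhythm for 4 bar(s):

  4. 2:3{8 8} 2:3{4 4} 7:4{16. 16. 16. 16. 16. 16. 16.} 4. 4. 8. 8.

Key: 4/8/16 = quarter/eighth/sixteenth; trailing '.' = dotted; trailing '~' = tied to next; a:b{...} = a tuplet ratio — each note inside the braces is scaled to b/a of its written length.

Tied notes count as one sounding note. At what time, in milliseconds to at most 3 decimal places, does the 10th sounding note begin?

1. 0.0ms @ 0 + 1176.471ms (3)
2. 1176.471ms @ 3 + 588.235ms (3/2)
3. 1764.706ms @ 9/2 + 588.235ms (3/2)
4. 2352.941ms @ 6 + 1176.471ms (3)
5. 3529.412ms @ 9 + 1176.471ms (3)
6. 4705.882ms @ 12 + 168.067ms (3/7)
7. 4873.95ms @ 87/7 + 168.067ms (3/7)
8. 5042.017ms @ 90/7 + 168.067ms (3/7)
9. 5210.084ms @ 93/7 + 168.067ms (3/7)
10. 5378.151ms @ 96/7 + 168.067ms (3/7)
11. 5546.218ms @ 99/7 + 168.067ms (3/7)
12. 5714.286ms @ 102/7 + 168.067ms (3/7)
13. 5882.353ms @ 15 + 1176.471ms (3)
14. 7058.824ms @ 18 + 1176.471ms (3)
15. 8235.294ms @ 21 + 588.235ms (3/2)
16. 8823.529ms @ 45/2 + 588.235ms (3/2)

note 10 onset = 96/7b = 5378.151ms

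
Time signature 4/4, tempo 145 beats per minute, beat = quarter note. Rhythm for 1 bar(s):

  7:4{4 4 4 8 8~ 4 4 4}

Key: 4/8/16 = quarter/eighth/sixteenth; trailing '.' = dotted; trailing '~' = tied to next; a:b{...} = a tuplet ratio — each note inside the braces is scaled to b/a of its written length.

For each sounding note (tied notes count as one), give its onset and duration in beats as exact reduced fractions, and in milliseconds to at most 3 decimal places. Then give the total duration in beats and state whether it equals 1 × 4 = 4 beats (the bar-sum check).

1) 0.0ms=0b +236.453ms=4/7b
2) 236.453ms=4/7b +236.453ms=4/7b
3) 472.906ms=8/7b +236.453ms=4/7b
4) 709.36ms=12/7b +118.227ms=2/7b
5) 827.586ms=2b +354.68ms=6/7b
6) 1182.266ms=20/7b +236.453ms=4/7b
7) 1418.719ms=24/7b +236.453ms=4/7b
Σ=4b of 4 (145bpm 4/4) — PASS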